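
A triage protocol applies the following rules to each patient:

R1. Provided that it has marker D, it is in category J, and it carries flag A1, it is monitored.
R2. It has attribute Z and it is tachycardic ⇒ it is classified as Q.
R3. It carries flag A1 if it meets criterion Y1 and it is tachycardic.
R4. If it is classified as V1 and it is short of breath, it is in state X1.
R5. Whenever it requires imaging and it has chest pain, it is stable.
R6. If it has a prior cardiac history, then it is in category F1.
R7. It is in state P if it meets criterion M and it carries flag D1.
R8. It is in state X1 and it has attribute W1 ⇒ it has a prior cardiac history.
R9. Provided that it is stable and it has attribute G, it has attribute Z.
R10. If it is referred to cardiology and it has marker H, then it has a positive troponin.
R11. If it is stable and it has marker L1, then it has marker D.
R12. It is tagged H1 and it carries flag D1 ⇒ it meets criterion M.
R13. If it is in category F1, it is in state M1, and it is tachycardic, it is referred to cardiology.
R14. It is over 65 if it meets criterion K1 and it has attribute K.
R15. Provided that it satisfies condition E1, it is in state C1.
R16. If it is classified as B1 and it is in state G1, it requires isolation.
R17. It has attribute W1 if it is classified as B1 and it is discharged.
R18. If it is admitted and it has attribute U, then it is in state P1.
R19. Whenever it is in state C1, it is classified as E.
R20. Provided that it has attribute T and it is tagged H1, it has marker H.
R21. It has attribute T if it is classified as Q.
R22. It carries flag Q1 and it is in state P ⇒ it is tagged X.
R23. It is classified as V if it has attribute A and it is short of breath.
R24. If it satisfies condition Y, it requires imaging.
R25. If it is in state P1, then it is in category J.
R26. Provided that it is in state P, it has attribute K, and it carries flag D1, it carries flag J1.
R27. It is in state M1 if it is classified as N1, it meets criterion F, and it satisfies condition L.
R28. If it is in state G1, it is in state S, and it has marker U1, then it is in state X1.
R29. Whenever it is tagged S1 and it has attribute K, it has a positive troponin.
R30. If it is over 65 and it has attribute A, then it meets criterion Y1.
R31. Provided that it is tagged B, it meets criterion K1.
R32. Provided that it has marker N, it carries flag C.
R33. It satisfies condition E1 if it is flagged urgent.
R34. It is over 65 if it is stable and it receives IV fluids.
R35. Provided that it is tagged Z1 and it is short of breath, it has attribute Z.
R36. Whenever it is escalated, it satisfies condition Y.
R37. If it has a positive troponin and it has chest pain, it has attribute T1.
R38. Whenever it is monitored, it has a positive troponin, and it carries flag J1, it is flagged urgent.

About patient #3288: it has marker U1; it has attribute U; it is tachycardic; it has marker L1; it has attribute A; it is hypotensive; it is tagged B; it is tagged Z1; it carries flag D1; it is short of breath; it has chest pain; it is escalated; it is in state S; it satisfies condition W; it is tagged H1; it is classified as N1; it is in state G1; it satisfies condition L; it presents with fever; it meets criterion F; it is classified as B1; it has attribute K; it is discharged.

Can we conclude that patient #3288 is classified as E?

No

Forward chaining from the given facts derives: meets criterion M, requires isolation, has attribute W1, is classified as V, is in state M1, is in state X1, meets criterion K1, has attribute Z, satisfies condition Y, is classified as Q, is in state P, has a prior cardiac history, is over 65, has attribute T, requires imaging, carries flag J1, meets criterion Y1, carries flag A1, is stable, is in category F1, has marker D, is referred to cardiology, has marker H, has a positive troponin, has attribute T1.
The only rule concluding "it is classified as E" is R19, which needs "it is in state C1"; that is never established.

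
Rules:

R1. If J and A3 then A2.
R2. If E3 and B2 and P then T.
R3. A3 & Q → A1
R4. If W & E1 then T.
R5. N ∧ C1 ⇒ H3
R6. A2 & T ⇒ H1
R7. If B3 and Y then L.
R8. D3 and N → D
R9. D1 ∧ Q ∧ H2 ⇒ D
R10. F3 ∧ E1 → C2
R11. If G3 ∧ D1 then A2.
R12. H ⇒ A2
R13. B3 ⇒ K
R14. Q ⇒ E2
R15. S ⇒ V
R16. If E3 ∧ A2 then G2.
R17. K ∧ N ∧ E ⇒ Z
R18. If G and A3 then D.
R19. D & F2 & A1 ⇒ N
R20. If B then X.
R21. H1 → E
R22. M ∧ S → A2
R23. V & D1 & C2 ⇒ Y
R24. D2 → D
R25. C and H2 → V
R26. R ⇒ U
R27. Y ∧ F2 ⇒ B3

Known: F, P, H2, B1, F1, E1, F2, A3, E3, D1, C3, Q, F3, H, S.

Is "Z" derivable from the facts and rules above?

No

Forward chaining from the given facts derives: A1, D, C2, A2, E2, V, G2, N, Y, B3, L, K.
The only rule concluding Z is R17, which needs E; that is never established.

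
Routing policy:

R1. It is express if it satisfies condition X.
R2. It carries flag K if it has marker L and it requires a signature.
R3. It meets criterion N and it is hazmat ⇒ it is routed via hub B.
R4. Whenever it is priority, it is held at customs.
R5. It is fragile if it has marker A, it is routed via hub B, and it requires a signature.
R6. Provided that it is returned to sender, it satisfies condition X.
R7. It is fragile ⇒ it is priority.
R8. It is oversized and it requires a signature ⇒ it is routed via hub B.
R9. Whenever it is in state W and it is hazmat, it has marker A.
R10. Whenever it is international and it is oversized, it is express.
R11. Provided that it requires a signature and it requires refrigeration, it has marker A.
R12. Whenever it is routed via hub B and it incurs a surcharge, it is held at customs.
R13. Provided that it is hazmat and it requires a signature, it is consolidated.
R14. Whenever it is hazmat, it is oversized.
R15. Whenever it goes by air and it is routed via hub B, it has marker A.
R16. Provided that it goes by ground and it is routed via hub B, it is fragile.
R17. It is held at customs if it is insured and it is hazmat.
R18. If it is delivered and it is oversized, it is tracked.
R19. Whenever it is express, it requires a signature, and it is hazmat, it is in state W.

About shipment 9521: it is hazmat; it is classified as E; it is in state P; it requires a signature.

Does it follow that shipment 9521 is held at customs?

Forward chaining from the given facts derives: is consolidated, is oversized, is routed via hub B.
Rules concluding "it is held at customs": R4 needs "it is priority"; R12 needs "it incurs a surcharge"; R17 needs "it is insured" — none of these are established.

No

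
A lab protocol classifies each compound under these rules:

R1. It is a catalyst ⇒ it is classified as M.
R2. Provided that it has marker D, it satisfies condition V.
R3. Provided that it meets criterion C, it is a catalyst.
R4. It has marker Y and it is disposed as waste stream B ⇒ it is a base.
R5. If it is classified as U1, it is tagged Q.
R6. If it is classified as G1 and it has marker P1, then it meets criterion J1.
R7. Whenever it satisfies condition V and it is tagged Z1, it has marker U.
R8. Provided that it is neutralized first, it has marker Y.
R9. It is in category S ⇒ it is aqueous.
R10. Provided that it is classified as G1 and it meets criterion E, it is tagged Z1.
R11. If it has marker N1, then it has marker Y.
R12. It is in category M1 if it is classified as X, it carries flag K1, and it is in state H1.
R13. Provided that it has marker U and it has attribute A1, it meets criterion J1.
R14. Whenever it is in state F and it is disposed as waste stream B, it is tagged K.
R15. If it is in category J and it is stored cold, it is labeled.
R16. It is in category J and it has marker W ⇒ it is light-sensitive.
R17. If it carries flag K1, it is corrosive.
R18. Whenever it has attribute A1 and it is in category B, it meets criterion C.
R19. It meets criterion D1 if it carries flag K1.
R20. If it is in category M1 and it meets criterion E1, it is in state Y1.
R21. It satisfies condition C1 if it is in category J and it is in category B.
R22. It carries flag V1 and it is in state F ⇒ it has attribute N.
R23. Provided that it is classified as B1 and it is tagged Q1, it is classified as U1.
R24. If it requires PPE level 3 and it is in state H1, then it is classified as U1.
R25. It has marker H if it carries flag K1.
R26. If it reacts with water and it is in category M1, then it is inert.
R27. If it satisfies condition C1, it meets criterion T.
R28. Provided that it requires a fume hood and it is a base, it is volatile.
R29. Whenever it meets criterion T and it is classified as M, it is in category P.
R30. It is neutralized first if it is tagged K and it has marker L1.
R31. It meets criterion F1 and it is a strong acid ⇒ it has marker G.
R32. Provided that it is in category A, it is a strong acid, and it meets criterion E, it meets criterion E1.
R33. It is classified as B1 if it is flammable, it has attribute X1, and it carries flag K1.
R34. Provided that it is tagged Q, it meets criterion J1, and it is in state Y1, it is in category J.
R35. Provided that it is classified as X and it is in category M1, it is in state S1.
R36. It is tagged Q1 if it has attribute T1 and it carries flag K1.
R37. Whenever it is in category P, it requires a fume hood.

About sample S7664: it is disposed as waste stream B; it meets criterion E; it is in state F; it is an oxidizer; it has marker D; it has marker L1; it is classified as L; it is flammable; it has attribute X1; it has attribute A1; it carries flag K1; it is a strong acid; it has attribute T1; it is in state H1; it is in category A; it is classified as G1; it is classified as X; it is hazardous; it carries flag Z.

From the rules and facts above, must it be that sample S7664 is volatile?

Forward chaining from the given facts derives: satisfies condition V, is tagged Z1, is in category M1, is tagged K, is corrosive, meets criterion D1, has marker H, is neutralized first, meets criterion E1, is classified as B1, is in state S1, is tagged Q1, has marker U, has marker Y, meets criterion J1, is in state Y1, is classified as U1, is a base, is tagged Q, is in category J.
The only rule concluding "it is volatile" is R28, which needs "it requires a fume hood"; that is never established.

No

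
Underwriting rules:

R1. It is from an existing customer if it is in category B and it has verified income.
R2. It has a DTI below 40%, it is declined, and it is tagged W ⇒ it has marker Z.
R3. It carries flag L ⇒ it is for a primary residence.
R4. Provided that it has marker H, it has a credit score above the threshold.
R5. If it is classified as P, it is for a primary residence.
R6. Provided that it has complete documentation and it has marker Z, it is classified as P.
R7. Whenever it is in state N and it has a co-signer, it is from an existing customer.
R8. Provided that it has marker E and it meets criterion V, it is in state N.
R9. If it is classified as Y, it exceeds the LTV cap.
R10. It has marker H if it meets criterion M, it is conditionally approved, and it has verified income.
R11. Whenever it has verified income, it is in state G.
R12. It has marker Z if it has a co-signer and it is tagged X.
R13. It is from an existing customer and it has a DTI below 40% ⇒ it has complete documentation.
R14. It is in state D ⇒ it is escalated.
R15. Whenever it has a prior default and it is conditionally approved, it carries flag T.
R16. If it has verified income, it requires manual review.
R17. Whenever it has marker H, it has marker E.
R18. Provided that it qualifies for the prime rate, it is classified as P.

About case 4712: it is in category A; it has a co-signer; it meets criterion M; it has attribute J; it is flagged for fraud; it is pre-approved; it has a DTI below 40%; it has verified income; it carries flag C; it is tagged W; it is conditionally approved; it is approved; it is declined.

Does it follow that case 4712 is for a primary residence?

Forward chaining from the given facts derives: has marker Z, has marker H, is in state G, requires manual review, has marker E, has a credit score above the threshold.
Rules concluding "it is for a primary residence": R3 needs "it carries flag L"; R5 needs "it is classified as P" — none of these are established.

No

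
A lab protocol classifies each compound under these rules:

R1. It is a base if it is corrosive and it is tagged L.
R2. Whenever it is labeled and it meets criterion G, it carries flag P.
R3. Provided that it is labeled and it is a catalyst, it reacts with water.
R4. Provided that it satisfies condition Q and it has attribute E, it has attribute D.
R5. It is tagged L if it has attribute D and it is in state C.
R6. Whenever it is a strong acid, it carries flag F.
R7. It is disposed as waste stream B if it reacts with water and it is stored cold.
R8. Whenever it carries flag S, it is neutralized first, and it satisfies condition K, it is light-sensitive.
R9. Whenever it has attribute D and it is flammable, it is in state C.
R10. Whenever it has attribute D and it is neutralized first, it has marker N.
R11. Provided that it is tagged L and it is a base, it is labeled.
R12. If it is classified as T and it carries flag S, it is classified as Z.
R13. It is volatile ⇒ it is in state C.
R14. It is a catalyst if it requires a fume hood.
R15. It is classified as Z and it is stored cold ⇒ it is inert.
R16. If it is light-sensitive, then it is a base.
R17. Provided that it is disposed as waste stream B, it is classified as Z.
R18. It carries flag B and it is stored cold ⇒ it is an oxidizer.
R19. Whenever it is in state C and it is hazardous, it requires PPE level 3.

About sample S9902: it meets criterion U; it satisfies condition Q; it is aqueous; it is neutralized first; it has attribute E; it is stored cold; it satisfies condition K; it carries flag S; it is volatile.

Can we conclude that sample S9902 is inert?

No

Forward chaining from the given facts derives: has attribute D, is light-sensitive, has marker N, is in state C, is a base, is tagged L, is labeled.
The only rule concluding "it is inert" is R15, which needs "it is classified as Z"; that is never established.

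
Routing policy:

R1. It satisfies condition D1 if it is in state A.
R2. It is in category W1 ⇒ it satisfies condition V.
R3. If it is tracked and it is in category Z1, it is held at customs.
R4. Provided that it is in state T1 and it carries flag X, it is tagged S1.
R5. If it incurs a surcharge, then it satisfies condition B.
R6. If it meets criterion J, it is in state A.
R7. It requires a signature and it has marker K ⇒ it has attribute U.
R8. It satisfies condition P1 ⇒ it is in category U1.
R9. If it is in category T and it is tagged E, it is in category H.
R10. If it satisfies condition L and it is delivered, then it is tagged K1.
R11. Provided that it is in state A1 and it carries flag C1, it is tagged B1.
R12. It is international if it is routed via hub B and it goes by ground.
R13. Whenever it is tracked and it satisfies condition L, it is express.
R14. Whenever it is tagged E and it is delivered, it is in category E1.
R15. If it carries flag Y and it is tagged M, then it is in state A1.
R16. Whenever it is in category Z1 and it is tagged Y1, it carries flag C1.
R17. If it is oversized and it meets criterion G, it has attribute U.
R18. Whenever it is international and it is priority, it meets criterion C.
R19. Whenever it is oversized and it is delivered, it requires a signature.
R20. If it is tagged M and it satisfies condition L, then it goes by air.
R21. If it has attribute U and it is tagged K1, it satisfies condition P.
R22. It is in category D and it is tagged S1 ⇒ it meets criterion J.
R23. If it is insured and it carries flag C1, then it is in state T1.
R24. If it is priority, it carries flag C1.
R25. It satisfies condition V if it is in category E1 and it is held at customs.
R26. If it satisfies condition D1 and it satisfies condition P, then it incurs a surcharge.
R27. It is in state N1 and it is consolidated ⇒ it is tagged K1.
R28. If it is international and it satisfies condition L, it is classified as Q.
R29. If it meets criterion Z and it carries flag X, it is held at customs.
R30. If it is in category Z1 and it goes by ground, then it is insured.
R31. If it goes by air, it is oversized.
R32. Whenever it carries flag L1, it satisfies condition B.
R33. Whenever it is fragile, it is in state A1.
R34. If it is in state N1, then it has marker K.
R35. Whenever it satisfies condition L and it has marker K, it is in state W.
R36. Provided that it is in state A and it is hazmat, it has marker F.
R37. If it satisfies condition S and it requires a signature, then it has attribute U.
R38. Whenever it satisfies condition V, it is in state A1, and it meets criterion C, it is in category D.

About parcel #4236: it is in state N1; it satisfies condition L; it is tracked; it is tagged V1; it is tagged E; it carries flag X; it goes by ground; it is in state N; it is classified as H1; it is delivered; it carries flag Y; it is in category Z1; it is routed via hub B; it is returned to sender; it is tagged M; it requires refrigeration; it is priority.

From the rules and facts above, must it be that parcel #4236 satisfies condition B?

By R3 (it is tracked, it is in category Z1): it is held at customs.
By R10 (it satisfies condition L, it is delivered): it is tagged K1.
By R12 (it is routed via hub B, it goes by ground): it is international.
By R14 (it is tagged E, it is delivered): it is in category E1.
By R15 (it carries flag Y, it is tagged M): it is in state A1.
By R18 (it is international, it is priority): it meets criterion C.
By R20 (it is tagged M, it satisfies condition L): it goes by air.
By R24 (it is priority): it carries flag C1.
By R25 (it is in category E1, it is held at customs): it satisfies condition V.
By R30 (it is in category Z1, it goes by ground): it is insured.
By R31 (it goes by air): it is oversized.
By R34 (it is in state N1): it has marker K.
By R38 (it satisfies condition V, it is in state A1, it meets criterion C): it is in category D.
By R19 (it is oversized, it is delivered): it requires a signature.
By R23 (it is insured, it carries flag C1): it is in state T1.
By R4 (it is in state T1, it carries flag X): it is tagged S1.
By R7 (it requires a signature, it has marker K): it has attribute U.
By R21 (it has attribute U, it is tagged K1): it satisfies condition P.
By R22 (it is in category D, it is tagged S1): it meets criterion J.
By R6 (it meets criterion J): it is in state A.
By R1 (it is in state A): it satisfies condition D1.
By R26 (it satisfies condition D1, it satisfies condition P): it incurs a surcharge.
By R5 (it incurs a surcharge): it satisfies condition B.

Yes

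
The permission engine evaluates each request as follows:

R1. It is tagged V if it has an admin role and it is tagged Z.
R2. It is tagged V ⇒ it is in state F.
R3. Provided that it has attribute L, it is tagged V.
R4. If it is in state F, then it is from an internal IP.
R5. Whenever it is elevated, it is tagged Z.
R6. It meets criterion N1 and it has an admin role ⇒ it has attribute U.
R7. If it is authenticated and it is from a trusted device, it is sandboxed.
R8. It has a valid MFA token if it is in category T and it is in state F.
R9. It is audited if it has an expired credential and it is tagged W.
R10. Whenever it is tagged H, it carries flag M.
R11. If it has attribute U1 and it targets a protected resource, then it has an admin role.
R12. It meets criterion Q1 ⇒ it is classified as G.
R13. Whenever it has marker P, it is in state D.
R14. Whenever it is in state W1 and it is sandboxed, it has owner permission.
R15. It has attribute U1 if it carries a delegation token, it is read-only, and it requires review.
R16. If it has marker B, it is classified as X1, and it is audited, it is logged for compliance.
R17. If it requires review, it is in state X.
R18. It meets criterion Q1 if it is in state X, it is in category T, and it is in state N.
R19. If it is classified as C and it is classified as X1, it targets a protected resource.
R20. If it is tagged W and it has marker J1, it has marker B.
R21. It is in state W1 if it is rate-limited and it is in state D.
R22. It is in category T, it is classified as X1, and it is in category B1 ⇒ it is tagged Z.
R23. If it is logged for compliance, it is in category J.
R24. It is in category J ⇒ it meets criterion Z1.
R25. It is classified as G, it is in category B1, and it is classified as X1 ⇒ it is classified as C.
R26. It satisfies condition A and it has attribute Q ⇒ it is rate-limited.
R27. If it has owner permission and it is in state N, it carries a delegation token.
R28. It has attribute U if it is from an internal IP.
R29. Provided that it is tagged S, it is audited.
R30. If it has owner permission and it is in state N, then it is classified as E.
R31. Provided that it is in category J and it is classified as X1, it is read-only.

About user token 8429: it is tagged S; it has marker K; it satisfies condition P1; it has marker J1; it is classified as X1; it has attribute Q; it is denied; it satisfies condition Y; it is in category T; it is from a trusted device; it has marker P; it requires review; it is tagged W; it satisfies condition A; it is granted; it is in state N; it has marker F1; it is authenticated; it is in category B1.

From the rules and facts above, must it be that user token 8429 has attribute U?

By R7 (it is authenticated, it is from a trusted device): it is sandboxed.
By R13 (it has marker P): it is in state D.
By R17 (it requires review): it is in state X.
By R18 (it is in state X, it is in category T, it is in state N): it meets criterion Q1.
By R20 (it is tagged W, it has marker J1): it has marker B.
By R22 (it is in category T, it is classified as X1, it is in category B1): it is tagged Z.
By R26 (it satisfies condition A, it has attribute Q): it is rate-limited.
By R29 (it is tagged S): it is audited.
By R12 (it meets criterion Q1): it is classified as G.
By R16 (it has marker B, it is classified as X1, it is audited): it is logged for compliance.
By R21 (it is rate-limited, it is in state D): it is in state W1.
By R23 (it is logged for compliance): it is in category J.
By R25 (it is classified as G, it is in category B1, it is classified as X1): it is classified as C.
By R31 (it is in category J, it is classified as X1): it is read-only.
By R14 (it is in state W1, it is sandboxed): it has owner permission.
By R19 (it is classified as C, it is classified as X1): it targets a protected resource.
By R27 (it has owner permission, it is in state N): it carries a delegation token.
By R15 (it carries a delegation token, it is read-only, it requires review): it has attribute U1.
By R11 (it has attribute U1, it targets a protected resource): it has an admin role.
By R1 (it has an admin role, it is tagged Z): it is tagged V.
By R2 (it is tagged V): it is in state F.
By R4 (it is in state F): it is from an internal IP.
By R28 (it is from an internal IP): it has attribute U.

Yes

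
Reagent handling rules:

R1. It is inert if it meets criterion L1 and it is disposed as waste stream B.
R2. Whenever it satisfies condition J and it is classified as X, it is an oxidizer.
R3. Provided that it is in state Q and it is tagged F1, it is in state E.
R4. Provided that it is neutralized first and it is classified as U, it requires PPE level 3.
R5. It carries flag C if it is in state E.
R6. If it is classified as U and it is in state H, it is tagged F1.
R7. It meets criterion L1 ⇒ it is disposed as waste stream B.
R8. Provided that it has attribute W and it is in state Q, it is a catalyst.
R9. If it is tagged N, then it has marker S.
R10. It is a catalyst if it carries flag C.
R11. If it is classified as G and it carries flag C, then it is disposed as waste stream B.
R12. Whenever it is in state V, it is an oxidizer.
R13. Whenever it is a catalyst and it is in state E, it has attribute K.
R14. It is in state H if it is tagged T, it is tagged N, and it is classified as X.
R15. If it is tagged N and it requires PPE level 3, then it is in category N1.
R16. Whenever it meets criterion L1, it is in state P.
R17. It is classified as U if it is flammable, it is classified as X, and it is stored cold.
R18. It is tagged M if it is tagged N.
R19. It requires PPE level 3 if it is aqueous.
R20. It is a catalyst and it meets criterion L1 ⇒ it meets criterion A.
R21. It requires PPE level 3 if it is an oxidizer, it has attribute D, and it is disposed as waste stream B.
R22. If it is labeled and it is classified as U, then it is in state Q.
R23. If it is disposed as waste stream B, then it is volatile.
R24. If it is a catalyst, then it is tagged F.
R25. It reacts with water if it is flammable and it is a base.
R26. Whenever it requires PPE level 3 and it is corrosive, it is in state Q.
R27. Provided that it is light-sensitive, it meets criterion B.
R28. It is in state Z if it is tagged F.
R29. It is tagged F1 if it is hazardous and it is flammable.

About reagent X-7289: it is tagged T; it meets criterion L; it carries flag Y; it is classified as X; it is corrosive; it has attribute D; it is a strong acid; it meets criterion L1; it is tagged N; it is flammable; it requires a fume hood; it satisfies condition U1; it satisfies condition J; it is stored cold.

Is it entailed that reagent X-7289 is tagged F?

Yes

By R2 (it satisfies condition J, it is classified as X): it is an oxidizer.
By R7 (it meets criterion L1): it is disposed as waste stream B.
By R14 (it is tagged T, it is tagged N, it is classified as X): it is in state H.
By R17 (it is flammable, it is classified as X, it is stored cold): it is classified as U.
By R21 (it is an oxidizer, it has attribute D, it is disposed as waste stream B): it requires PPE level 3.
By R26 (it requires PPE level 3, it is corrosive): it is in state Q.
By R6 (it is classified as U, it is in state H): it is tagged F1.
By R3 (it is in state Q, it is tagged F1): it is in state E.
By R5 (it is in state E): it carries flag C.
By R10 (it carries flag C): it is a catalyst.
By R24 (it is a catalyst): it is tagged F.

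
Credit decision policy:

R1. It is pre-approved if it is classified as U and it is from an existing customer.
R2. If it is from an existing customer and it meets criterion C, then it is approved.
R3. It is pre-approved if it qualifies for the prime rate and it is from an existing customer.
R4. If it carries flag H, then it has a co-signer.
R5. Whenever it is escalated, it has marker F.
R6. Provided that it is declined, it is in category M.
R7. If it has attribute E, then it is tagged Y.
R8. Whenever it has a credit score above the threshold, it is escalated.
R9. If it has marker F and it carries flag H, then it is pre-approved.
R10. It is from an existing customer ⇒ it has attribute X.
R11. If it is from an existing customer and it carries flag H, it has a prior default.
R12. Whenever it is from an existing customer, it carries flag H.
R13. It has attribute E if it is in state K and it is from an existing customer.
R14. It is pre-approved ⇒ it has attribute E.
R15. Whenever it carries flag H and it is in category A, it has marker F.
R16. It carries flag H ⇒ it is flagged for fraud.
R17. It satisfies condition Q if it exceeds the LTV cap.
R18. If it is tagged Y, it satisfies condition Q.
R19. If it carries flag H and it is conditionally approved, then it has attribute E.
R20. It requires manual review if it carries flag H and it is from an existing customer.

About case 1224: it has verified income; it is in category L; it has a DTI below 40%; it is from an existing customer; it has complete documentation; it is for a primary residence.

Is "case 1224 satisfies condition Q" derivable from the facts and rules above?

No

Forward chaining from the given facts derives: has attribute X, carries flag H, is flagged for fraud, requires manual review, has a co-signer, has a prior default.
Rules concluding "it satisfies condition Q": R17 needs "it exceeds the LTV cap"; R18 needs "it is tagged Y" — none of these are established.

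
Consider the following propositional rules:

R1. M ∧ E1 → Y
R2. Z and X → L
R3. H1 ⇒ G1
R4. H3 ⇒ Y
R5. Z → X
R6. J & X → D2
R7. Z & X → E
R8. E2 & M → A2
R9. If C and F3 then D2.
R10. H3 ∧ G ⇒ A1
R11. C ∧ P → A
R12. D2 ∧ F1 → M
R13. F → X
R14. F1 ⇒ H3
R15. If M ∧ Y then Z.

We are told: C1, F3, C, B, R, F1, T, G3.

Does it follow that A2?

Forward chaining from the given facts derives: D2, M, H3, Y, Z, X, E, L.
The only rule concluding A2 is R8, which needs E2; that is never established.

No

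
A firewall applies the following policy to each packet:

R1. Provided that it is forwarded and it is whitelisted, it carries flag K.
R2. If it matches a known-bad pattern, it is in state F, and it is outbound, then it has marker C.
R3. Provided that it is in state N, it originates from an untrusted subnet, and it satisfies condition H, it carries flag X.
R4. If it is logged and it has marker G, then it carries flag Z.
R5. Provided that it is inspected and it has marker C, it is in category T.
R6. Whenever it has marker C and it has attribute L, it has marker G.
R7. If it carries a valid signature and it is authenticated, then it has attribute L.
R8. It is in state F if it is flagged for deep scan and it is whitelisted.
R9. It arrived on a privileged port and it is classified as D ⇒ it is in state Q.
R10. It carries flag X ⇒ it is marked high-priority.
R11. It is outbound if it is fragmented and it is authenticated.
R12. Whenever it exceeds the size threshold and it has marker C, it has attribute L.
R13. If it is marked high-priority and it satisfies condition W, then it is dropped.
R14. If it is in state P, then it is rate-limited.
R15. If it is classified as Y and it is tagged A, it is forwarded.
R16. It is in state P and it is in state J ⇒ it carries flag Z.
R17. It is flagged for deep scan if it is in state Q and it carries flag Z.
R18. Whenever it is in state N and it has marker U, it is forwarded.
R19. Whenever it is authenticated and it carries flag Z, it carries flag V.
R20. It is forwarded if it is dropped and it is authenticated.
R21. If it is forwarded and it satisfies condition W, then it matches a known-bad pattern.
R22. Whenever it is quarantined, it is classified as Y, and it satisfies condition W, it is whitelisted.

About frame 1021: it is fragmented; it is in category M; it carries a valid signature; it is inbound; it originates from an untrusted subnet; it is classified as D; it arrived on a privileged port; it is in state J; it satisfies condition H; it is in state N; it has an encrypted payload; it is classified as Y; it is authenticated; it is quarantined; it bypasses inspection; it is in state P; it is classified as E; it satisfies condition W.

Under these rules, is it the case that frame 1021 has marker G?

Yes

By R3 (it is in state N, it originates from an untrusted subnet, it satisfies condition H): it carries flag X.
By R7 (it carries a valid signature, it is authenticated): it has attribute L.
By R9 (it arrived on a privileged port, it is classified as D): it is in state Q.
By R10 (it carries flag X): it is marked high-priority.
By R11 (it is fragmented, it is authenticated): it is outbound.
By R13 (it is marked high-priority, it satisfies condition W): it is dropped.
By R16 (it is in state P, it is in state J): it carries flag Z.
By R17 (it is in state Q, it carries flag Z): it is flagged for deep scan.
By R20 (it is dropped, it is authenticated): it is forwarded.
By R21 (it is forwarded, it satisfies condition W): it matches a known-bad pattern.
By R22 (it is quarantined, it is classified as Y, it satisfies condition W): it is whitelisted.
By R8 (it is flagged for deep scan, it is whitelisted): it is in state F.
By R2 (it matches a known-bad pattern, it is in state F, it is outbound): it has marker C.
By R6 (it has marker C, it has attribute L): it has marker G.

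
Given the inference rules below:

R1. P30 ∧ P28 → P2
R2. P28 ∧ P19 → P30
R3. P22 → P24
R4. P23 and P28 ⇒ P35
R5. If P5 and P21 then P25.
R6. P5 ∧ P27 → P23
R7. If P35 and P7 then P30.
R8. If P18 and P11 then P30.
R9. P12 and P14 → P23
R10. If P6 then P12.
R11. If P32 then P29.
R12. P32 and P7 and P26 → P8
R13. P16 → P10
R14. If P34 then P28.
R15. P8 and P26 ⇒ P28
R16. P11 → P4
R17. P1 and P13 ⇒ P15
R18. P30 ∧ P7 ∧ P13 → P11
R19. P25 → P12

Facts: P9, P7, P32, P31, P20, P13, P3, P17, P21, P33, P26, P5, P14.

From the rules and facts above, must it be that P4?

P25  (by R5: P5, P21)
P8  (by R12: P32, P7, P26)
P28  (by R15: P8, P26)
P12  (by R19: P25)
P23  (by R9: P12, P14)
P35  (by R4: P23, P28)
P30  (by R7: P35, P7)
P11  (by R18: P30, P7, P13)
P4  (by R16: P11)

Yes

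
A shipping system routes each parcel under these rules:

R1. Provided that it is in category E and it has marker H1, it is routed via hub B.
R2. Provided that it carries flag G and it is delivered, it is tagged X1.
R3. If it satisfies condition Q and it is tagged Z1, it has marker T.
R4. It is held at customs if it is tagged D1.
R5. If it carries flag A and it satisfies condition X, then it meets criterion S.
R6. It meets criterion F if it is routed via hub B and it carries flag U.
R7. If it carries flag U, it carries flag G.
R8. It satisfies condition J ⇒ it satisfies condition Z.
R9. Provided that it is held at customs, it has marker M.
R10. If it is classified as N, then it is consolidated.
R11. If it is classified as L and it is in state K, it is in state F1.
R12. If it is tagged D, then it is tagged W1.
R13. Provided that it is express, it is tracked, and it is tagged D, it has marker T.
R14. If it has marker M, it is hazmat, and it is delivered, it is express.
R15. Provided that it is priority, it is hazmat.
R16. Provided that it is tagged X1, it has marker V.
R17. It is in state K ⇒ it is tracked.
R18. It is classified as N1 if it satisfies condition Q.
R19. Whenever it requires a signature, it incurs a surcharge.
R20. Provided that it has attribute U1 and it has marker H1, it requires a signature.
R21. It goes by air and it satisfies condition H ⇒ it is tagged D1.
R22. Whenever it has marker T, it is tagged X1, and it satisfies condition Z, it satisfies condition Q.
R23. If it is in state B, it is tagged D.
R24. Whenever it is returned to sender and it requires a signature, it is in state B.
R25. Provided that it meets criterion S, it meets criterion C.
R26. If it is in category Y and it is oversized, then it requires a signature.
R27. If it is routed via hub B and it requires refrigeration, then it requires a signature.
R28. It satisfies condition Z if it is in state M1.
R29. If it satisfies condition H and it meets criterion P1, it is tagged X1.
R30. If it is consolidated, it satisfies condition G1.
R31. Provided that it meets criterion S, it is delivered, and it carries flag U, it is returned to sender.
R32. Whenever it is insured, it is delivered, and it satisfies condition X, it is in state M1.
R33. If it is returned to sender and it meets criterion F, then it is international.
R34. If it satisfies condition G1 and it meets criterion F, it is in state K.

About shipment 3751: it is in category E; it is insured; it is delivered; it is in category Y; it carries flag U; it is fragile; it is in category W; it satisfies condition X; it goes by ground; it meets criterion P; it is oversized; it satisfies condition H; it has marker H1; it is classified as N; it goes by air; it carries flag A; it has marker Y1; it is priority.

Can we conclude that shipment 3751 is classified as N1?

By R1 (it is in category E, it has marker H1): it is routed via hub B.
By R5 (it carries flag A, it satisfies condition X): it meets criterion S.
By R6 (it is routed via hub B, it carries flag U): it meets criterion F.
By R7 (it carries flag U): it carries flag G.
By R10 (it is classified as N): it is consolidated.
By R15 (it is priority): it is hazmat.
By R21 (it goes by air, it satisfies condition H): it is tagged D1.
By R26 (it is in category Y, it is oversized): it requires a signature.
By R30 (it is consolidated): it satisfies condition G1.
By R31 (it meets criterion S, it is delivered, it carries flag U): it is returned to sender.
By R32 (it is insured, it is delivered, it satisfies condition X): it is in state M1.
By R34 (it satisfies condition G1, it meets criterion F): it is in state K.
By R2 (it carries flag G, it is delivered): it is tagged X1.
By R4 (it is tagged D1): it is held at customs.
By R9 (it is held at customs): it has marker M.
By R14 (it has marker M, it is hazmat, it is delivered): it is express.
By R17 (it is in state K): it is tracked.
By R24 (it is returned to sender, it requires a signature): it is in state B.
By R28 (it is in state M1): it satisfies condition Z.
By R23 (it is in state B): it is tagged D.
By R13 (it is express, it is tracked, it is tagged D): it has marker T.
By R22 (it has marker T, it is tagged X1, it satisfies condition Z): it satisfies condition Q.
By R18 (it satisfies condition Q): it is classified as N1.

Yes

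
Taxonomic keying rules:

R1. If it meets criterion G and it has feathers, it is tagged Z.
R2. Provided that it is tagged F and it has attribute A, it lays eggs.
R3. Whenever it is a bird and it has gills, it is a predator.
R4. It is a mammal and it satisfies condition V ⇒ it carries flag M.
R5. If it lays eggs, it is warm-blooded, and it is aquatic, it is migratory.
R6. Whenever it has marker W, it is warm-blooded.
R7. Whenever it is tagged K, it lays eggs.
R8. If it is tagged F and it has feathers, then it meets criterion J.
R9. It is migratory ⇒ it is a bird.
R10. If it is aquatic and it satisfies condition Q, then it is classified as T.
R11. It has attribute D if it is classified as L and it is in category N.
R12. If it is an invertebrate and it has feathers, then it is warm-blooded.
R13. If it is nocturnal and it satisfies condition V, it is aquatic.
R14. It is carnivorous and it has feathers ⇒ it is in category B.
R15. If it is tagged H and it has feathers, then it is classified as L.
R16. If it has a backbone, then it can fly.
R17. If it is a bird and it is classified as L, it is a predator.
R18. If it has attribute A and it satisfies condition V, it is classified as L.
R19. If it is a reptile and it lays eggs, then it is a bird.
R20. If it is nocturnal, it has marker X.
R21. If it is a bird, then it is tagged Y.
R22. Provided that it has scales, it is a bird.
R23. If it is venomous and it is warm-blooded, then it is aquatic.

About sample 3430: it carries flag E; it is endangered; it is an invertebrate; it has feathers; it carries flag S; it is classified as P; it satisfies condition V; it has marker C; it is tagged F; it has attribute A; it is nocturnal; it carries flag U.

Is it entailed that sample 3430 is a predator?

By R2 (it is tagged F, it has attribute A): it lays eggs.
By R12 (it is an invertebrate, it has feathers): it is warm-blooded.
By R13 (it is nocturnal, it satisfies condition V): it is aquatic.
By R18 (it has attribute A, it satisfies condition V): it is classified as L.
By R5 (it lays eggs, it is warm-blooded, it is aquatic): it is migratory.
By R9 (it is migratory): it is a bird.
By R17 (it is a bird, it is classified as L): it is a predator.

Yes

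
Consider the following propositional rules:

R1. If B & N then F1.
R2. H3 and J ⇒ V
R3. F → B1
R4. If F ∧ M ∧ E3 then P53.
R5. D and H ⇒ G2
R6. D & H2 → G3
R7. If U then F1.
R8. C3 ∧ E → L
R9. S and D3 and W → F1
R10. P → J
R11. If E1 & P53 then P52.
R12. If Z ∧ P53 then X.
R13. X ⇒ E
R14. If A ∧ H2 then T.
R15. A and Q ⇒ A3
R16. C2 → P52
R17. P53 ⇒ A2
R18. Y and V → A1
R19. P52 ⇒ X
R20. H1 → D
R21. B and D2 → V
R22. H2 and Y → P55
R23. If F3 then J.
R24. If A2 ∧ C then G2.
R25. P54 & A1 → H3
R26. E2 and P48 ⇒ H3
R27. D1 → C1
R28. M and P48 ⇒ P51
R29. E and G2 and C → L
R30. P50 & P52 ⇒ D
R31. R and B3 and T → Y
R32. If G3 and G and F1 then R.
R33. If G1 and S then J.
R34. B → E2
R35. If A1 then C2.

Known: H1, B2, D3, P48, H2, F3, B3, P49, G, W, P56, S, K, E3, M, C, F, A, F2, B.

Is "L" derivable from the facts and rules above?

Yes

P53  (by R4: F, M, E3)
F1  (by R9: S, D3, W)
T  (by R14: A, H2)
A2  (by R17: P53)
D  (by R20: H1)
J  (by R23: F3)
G2  (by R24: A2, C)
E2  (by R34: B)
G3  (by R6: D, H2)
H3  (by R26: E2, P48)
R  (by R32: G3, G, F1)
V  (by R2: H3, J)
Y  (by R31: R, B3, T)
A1  (by R18: Y, V)
C2  (by R35: A1)
P52  (by R16: C2)
X  (by R19: P52)
E  (by R13: X)
L  (by R29: E, G2, C)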